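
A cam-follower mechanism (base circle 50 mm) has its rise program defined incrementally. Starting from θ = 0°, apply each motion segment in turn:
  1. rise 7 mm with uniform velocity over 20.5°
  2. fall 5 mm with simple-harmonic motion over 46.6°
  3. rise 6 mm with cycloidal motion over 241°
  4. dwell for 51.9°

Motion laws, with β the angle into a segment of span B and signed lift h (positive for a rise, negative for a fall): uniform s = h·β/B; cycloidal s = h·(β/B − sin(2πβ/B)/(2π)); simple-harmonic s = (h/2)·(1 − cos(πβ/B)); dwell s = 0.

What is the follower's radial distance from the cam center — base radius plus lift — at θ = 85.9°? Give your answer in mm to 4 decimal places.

seg 1 [0°–20.5°] uniform, h=7: full span → s += 7 → s = 7.0000
seg 2 [20.5°–67.1°] simple-harmonic, h=-5: full span → s += -5 → s = 2.0000
seg 3 [67.1°–308.1°] cycloidal, h=6: θ=85.9° here. β=18.8, B=241. 6·(0.0780 − sin(2π·0.0780)/(2π)) = 0.0185 → s = 2.0185
radial distance = base radius + s = 50 + 2.0185 = 52.0185

52.0185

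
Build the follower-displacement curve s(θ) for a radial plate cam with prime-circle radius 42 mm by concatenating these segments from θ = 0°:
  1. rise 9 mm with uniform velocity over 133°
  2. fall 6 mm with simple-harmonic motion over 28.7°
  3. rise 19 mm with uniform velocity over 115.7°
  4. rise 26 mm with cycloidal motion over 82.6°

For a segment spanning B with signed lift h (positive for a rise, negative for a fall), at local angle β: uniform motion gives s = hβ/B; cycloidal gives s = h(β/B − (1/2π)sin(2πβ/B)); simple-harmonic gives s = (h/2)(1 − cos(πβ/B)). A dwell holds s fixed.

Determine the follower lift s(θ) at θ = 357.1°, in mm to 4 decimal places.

seg 1 [0°–133°] uniform, h=9: full span → s += 9 → s = 9.0000
seg 2 [133°–161.7°] simple-harmonic, h=-6: full span → s += -6 → s = 3.0000
seg 3 [161.7°–277.4°] uniform, h=19: full span → s += 19 → s = 22.0000
seg 4 [277.4°–360°] cycloidal, h=26: θ=357.1° here. β=79.7, B=82.6. 26·(0.9649 − sin(2π·0.9649)/(2π)) = 25.9926 → s = 47.9926

47.9926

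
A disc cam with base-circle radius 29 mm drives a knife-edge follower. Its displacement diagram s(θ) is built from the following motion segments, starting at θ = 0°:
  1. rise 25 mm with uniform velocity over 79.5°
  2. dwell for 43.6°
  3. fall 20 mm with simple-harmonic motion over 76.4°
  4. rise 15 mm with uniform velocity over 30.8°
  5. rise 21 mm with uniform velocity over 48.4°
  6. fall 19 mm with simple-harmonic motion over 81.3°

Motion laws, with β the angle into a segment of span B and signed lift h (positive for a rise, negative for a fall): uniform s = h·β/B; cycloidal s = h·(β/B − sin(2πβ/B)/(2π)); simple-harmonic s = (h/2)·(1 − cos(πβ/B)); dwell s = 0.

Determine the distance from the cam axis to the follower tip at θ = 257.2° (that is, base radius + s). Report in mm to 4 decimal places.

seg 1 [0°–79.5°] uniform, h=25: full span → s += 25 → s = 25.0000
seg 2 [79.5°–123.1°] dwell: s stays 25.0000
seg 3 [123.1°–199.5°] simple-harmonic, h=-20: full span → s += -20 → s = 5.0000
seg 4 [199.5°–230.3°] uniform, h=15: full span → s += 15 → s = 20.0000
seg 5 [230.3°–278.7°] uniform, h=21: θ=257.2° here. β=26.9, B=48.4. 21·26.9/48.4 = 11.6715 → s = 31.6715
radial distance = base radius + s = 29 + 31.6715 = 60.6715

60.6715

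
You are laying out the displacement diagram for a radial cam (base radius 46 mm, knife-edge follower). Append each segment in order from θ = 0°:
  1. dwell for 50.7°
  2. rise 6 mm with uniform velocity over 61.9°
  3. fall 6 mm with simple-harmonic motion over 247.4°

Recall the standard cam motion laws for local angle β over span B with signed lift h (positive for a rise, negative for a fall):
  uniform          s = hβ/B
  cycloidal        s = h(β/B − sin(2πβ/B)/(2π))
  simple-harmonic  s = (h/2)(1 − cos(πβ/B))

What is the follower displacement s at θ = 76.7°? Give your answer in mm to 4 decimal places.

seg 1 [0°–50.7°] dwell: s stays 0.0000
seg 2 [50.7°–112.6°] uniform, h=6: θ=76.7° here. β=26, B=61.9. 6·26/61.9 = 2.5202 → s = 2.5202

2.5202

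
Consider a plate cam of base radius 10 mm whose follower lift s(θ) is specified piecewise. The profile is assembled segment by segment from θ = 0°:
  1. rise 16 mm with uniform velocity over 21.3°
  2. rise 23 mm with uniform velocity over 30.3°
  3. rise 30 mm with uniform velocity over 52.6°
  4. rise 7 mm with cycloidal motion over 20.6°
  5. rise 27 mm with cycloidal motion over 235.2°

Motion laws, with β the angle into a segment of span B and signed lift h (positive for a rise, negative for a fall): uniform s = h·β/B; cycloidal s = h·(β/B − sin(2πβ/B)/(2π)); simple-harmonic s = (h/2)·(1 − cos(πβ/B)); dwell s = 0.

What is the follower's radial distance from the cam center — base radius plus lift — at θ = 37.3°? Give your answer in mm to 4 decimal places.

seg 1 [0°–21.3°] uniform, h=16: full span → s += 16 → s = 16.0000
seg 2 [21.3°–51.6°] uniform, h=23: θ=37.3° here. β=16, B=30.3. 23·16/30.3 = 12.1452 → s = 28.1452
radial distance = base radius + s = 10 + 28.1452 = 38.1452

38.1452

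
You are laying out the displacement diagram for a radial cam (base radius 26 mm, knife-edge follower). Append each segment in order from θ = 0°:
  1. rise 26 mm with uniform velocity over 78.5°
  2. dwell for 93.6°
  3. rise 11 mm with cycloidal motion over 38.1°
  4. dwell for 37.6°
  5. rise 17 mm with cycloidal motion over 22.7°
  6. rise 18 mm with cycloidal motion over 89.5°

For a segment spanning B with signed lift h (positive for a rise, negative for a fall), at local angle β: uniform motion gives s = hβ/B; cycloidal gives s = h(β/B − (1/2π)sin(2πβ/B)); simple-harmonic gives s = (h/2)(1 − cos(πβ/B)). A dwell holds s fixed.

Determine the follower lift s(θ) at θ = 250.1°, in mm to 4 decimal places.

seg 1 [0°–78.5°] uniform, h=26: full span → s += 26 → s = 26.0000
seg 2 [78.5°–172.1°] dwell: s stays 26.0000
seg 3 [172.1°–210.2°] cycloidal, h=11: full span → s += 11 → s = 37.0000
seg 4 [210.2°–247.8°] dwell: s stays 37.0000
seg 5 [247.8°–270.5°] cycloidal, h=17: θ=250.1° here. β=2.3, B=22.7. 17·(0.1013 − sin(2π·0.1013)/(2π)) = 0.1140 → s = 37.1140

37.1140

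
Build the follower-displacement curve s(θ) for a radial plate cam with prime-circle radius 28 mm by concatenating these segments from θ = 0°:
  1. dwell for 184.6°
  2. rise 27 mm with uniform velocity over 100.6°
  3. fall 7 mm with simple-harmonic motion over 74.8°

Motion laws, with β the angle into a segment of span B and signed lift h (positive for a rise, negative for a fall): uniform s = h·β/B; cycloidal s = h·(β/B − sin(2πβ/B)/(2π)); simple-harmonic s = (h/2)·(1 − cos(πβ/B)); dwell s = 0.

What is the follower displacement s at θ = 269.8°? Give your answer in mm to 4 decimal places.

seg 1 [0°–184.6°] dwell: s stays 0.0000
seg 2 [184.6°–285.2°] uniform, h=27: θ=269.8° here. β=85.2, B=100.6. 27·85.2/100.6 = 22.8668 → s = 22.8668

22.8668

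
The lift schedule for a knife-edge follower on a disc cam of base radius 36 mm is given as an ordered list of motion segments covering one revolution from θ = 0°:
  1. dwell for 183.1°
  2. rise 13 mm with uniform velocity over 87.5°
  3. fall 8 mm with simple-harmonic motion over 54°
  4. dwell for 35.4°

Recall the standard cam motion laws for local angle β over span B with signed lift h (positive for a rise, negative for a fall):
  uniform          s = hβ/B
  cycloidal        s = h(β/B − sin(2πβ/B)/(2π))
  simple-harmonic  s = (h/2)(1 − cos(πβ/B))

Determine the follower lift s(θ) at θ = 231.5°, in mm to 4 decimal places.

seg 1 [0°–183.1°] dwell: s stays 0.0000
seg 2 [183.1°–270.6°] uniform, h=13: θ=231.5° here. β=48.4, B=87.5. 13·48.4/87.5 = 7.1909 → s = 7.1909

7.1909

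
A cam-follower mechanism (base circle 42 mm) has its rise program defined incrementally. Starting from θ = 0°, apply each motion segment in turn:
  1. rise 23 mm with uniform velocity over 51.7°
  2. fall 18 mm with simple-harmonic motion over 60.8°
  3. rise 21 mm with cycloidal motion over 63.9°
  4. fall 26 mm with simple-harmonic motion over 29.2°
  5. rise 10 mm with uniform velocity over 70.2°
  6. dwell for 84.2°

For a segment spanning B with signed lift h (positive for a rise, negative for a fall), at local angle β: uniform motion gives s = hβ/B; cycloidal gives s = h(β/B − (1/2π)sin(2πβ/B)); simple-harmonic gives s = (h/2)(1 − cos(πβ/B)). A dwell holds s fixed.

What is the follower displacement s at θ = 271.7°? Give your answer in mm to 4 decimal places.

seg 1 [0°–51.7°] uniform, h=23: full span → s += 23 → s = 23.0000
seg 2 [51.7°–112.5°] simple-harmonic, h=-18: full span → s += -18 → s = 5.0000
seg 3 [112.5°–176.4°] cycloidal, h=21: full span → s += 21 → s = 26.0000
seg 4 [176.4°–205.6°] simple-harmonic, h=-26: full span → s += -26 → s = 0.0000
seg 5 [205.6°–275.8°] uniform, h=10: θ=271.7° here. β=66.1, B=70.2. 10·66.1/70.2 = 9.4160 → s = 9.4160

9.4160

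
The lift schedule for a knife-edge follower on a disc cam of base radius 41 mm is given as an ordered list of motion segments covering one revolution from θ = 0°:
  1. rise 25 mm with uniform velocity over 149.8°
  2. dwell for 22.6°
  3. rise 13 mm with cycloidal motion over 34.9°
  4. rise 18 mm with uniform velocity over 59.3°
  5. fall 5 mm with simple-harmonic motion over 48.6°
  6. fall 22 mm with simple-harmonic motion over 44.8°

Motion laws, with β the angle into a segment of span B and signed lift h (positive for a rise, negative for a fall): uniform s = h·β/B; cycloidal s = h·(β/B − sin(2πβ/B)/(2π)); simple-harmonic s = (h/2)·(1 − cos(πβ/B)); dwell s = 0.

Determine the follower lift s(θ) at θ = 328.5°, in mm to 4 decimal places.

seg 1 [0°–149.8°] uniform, h=25: full span → s += 25 → s = 25.0000
seg 2 [149.8°–172.4°] dwell: s stays 25.0000
seg 3 [172.4°–207.3°] cycloidal, h=13: full span → s += 13 → s = 38.0000
seg 4 [207.3°–266.6°] uniform, h=18: full span → s += 18 → s = 56.0000
seg 5 [266.6°–315.2°] simple-harmonic, h=-5: full span → s += -5 → s = 51.0000
seg 6 [315.2°–360°] simple-harmonic, h=-22: θ=328.5° here. β=13.3, B=44.8. -22/2·(1 − cos(π·0.2969)) = -4.4473 → s = 46.5527

46.5527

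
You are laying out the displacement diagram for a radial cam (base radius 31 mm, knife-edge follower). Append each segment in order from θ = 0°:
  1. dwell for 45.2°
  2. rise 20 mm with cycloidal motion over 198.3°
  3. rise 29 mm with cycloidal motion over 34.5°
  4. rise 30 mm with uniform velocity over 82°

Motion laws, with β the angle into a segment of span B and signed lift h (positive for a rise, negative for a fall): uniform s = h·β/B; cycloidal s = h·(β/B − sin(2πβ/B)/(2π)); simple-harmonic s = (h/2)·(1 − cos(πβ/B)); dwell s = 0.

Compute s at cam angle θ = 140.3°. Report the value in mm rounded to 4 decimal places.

seg 1 [0°–45.2°] dwell: s stays 0.0000
seg 2 [45.2°–243.5°] cycloidal, h=20: θ=140.3° here. β=95.1, B=198.3. 20·(0.4796 − sin(2π·0.4796)/(2π)) = 9.1842 → s = 9.1842

9.1842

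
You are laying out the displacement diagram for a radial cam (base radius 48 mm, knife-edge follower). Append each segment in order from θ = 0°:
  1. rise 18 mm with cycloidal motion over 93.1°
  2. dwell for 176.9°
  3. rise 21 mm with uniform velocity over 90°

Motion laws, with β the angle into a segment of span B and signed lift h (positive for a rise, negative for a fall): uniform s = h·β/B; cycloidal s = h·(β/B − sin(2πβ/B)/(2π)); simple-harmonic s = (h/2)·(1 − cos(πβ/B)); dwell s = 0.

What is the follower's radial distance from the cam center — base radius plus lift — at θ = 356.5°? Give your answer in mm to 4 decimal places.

seg 1 [0°–93.1°] cycloidal, h=18: full span → s += 18 → s = 18.0000
seg 2 [93.1°–270°] dwell: s stays 18.0000
seg 3 [270°–360°] uniform, h=21: θ=356.5° here. β=86.5, B=90. 21·86.5/90 = 20.1833 → s = 38.1833
radial distance = base radius + s = 48 + 38.1833 = 86.1833

86.1833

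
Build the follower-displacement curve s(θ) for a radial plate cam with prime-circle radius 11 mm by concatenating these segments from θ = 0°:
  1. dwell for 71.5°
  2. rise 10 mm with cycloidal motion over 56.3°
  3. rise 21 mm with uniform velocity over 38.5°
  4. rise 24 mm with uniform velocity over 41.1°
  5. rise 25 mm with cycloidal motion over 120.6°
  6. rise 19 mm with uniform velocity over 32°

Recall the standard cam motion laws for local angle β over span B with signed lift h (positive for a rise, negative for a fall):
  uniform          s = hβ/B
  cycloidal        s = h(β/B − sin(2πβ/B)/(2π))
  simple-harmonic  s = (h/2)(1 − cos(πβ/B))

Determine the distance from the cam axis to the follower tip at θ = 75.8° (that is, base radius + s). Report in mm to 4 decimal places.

seg 1 [0°–71.5°] dwell: s stays 0.0000
seg 2 [71.5°–127.8°] cycloidal, h=10: θ=75.8° here. β=4.3, B=56.3. 10·(0.0764 − sin(2π·0.0764)/(2π)) = 0.0290 → s = 0.0290
radial distance = base radius + s = 11 + 0.0290 = 11.0290

11.0290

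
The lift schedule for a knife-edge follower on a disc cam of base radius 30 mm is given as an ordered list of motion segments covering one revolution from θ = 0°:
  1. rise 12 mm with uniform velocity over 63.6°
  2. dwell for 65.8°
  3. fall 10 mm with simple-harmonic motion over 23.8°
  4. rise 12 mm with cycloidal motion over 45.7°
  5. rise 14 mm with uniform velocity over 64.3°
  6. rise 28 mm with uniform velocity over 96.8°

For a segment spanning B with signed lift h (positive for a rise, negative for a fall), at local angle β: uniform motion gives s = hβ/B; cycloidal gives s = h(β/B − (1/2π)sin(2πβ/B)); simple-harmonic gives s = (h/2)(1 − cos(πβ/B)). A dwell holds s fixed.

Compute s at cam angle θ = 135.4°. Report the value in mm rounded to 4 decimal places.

seg 1 [0°–63.6°] uniform, h=12: full span → s += 12 → s = 12.0000
seg 2 [63.6°–129.4°] dwell: s stays 12.0000
seg 3 [129.4°–153.2°] simple-harmonic, h=-10: θ=135.4° here. β=6, B=23.8. -10/2·(1 − cos(π·0.2521)) = -1.4879 → s = 10.5121

10.5121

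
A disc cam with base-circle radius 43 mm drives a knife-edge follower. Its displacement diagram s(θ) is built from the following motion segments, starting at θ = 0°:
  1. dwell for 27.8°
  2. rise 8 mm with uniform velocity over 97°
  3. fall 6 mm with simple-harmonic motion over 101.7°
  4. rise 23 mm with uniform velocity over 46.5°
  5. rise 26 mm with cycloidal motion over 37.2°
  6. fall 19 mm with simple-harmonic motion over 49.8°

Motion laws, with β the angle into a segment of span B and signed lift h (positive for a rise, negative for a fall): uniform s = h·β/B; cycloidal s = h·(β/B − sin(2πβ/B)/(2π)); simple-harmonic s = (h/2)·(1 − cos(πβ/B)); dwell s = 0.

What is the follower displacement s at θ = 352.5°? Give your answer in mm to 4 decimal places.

seg 1 [0°–27.8°] dwell: s stays 0.0000
seg 2 [27.8°–124.8°] uniform, h=8: full span → s += 8 → s = 8.0000
seg 3 [124.8°–226.5°] simple-harmonic, h=-6: full span → s += -6 → s = 2.0000
seg 4 [226.5°–273°] uniform, h=23: full span → s += 23 → s = 25.0000
seg 5 [273°–310.2°] cycloidal, h=26: full span → s += 26 → s = 51.0000
seg 6 [310.2°–360°] simple-harmonic, h=-19: θ=352.5° here. β=42.3, B=49.8. -19/2·(1 − cos(π·0.8494)) = -17.9564 → s = 33.0436

33.0436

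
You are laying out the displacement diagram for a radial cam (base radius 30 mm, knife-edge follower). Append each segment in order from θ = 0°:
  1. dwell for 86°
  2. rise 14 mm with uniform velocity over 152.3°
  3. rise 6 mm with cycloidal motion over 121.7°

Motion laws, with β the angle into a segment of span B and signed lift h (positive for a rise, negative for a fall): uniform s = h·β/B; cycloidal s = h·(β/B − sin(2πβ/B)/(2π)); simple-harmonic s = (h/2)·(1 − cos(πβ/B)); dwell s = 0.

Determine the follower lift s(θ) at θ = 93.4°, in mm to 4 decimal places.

seg 1 [0°–86°] dwell: s stays 0.0000
seg 2 [86°–238.3°] uniform, h=14: θ=93.4° here. β=7.4, B=152.3. 14·7.4/152.3 = 0.6802 → s = 0.6802

0.6802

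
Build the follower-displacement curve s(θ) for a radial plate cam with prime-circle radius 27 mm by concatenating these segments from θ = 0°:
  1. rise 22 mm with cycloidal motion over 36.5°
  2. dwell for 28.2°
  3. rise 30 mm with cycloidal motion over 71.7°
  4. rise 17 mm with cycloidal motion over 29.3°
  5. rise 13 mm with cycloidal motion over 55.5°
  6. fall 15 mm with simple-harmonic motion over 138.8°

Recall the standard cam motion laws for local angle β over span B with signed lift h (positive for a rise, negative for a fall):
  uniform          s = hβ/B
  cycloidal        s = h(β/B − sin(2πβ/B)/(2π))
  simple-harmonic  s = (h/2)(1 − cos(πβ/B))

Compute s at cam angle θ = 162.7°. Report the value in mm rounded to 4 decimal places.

seg 1 [0°–36.5°] cycloidal, h=22: full span → s += 22 → s = 22.0000
seg 2 [36.5°–64.7°] dwell: s stays 22.0000
seg 3 [64.7°–136.4°] cycloidal, h=30: full span → s += 30 → s = 52.0000
seg 4 [136.4°–165.7°] cycloidal, h=17: θ=162.7° here. β=26.3, B=29.3. 17·(0.8976 − sin(2π·0.8976)/(2π)) = 16.8824 → s = 68.8824

68.8824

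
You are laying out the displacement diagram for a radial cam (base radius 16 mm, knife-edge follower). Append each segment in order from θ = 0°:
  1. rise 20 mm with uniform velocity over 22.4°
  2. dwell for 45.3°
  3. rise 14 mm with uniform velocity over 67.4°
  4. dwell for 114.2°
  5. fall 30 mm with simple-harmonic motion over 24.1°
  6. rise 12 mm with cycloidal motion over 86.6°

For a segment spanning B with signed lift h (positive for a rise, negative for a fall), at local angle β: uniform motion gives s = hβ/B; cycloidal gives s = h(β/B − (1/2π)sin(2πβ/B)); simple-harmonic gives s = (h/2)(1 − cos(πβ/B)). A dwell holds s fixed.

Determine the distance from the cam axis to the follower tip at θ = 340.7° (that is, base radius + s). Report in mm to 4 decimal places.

seg 1 [0°–22.4°] uniform, h=20: full span → s += 20 → s = 20.0000
seg 2 [22.4°–67.7°] dwell: s stays 20.0000
seg 3 [67.7°–135.1°] uniform, h=14: full span → s += 14 → s = 34.0000
seg 4 [135.1°–249.3°] dwell: s stays 34.0000
seg 5 [249.3°–273.4°] simple-harmonic, h=-30: full span → s += -30 → s = 4.0000
seg 6 [273.4°–360°] cycloidal, h=12: θ=340.7° here. β=67.3, B=86.6. 12·(0.7771 − sin(2π·0.7771)/(2π)) = 11.2078 → s = 15.2078
radial distance = base radius + s = 16 + 15.2078 = 31.2078

31.2078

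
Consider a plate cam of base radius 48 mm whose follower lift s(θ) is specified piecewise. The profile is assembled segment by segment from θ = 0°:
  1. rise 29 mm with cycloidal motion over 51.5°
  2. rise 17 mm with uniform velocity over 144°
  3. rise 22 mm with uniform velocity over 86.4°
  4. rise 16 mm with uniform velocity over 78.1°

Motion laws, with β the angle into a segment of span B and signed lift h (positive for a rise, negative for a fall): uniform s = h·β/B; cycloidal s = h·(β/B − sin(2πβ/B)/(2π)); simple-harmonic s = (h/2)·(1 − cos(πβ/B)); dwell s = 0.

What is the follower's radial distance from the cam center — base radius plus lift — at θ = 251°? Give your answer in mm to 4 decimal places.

seg 1 [0°–51.5°] cycloidal, h=29: full span → s += 29 → s = 29.0000
seg 2 [51.5°–195.5°] uniform, h=17: full span → s += 17 → s = 46.0000
seg 3 [195.5°–281.9°] uniform, h=22: θ=251° here. β=55.5, B=86.4. 22·55.5/86.4 = 14.1319 → s = 60.1319
radial distance = base radius + s = 48 + 60.1319 = 108.1319

108.1319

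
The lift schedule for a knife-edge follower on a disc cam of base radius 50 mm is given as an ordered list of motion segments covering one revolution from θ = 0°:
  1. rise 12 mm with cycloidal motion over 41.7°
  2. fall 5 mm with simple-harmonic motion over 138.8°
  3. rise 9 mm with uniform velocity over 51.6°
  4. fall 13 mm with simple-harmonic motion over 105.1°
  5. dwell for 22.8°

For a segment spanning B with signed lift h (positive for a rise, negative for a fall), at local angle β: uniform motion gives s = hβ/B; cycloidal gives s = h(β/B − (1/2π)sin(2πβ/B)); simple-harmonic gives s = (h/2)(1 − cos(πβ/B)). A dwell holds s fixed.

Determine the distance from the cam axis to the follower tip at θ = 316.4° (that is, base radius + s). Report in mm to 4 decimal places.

seg 1 [0°–41.7°] cycloidal, h=12: full span → s += 12 → s = 12.0000
seg 2 [41.7°–180.5°] simple-harmonic, h=-5: full span → s += -5 → s = 7.0000
seg 3 [180.5°–232.1°] uniform, h=9: full span → s += 9 → s = 16.0000
seg 4 [232.1°–337.2°] simple-harmonic, h=-13: θ=316.4° here. β=84.3, B=105.1. -13/2·(1 − cos(π·0.8021)) = -11.7836 → s = 4.2164
radial distance = base radius + s = 50 + 4.2164 = 54.2164

54.2164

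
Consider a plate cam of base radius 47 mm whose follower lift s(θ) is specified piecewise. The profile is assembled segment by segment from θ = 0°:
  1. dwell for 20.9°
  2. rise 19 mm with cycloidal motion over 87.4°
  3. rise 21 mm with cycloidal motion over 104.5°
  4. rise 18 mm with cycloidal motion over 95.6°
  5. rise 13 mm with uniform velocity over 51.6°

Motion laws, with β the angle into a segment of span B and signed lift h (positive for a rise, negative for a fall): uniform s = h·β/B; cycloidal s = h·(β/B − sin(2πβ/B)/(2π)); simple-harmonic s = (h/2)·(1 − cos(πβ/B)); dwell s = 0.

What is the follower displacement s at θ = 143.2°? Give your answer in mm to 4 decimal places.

seg 1 [0°–20.9°] dwell: s stays 0.0000
seg 2 [20.9°–108.3°] cycloidal, h=19: full span → s += 19 → s = 19.0000
seg 3 [108.3°–212.8°] cycloidal, h=21: θ=143.2° here. β=34.9, B=104.5. 21·(0.3340 − sin(2π·0.3340)/(2π)) = 4.1256 → s = 23.1256

23.1256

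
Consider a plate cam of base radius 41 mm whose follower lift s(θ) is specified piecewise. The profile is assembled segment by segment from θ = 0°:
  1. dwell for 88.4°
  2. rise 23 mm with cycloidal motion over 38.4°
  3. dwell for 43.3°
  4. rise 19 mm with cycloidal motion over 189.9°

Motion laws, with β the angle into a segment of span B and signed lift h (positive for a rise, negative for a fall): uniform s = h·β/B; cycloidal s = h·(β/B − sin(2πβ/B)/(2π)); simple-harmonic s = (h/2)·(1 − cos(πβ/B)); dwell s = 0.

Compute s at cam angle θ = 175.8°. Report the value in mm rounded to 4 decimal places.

seg 1 [0°–88.4°] dwell: s stays 0.0000
seg 2 [88.4°–126.8°] cycloidal, h=23: full span → s += 23 → s = 23.0000
seg 3 [126.8°–170.1°] dwell: s stays 23.0000
seg 4 [170.1°–360°] cycloidal, h=19: θ=175.8° here. β=5.7, B=189.9. 19·(0.0300 − sin(2π·0.0300)/(2π)) = 0.0034 → s = 23.0034

23.0034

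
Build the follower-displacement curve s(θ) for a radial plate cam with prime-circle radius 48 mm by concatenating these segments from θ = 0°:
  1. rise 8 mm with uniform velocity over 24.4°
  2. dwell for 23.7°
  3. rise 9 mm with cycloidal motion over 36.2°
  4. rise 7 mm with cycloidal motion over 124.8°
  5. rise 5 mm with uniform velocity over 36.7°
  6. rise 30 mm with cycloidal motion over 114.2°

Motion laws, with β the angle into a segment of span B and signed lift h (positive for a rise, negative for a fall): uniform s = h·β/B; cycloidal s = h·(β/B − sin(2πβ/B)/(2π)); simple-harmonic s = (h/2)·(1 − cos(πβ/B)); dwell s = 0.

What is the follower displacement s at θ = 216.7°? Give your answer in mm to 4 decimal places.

seg 1 [0°–24.4°] uniform, h=8: full span → s += 8 → s = 8.0000
seg 2 [24.4°–48.1°] dwell: s stays 8.0000
seg 3 [48.1°–84.3°] cycloidal, h=9: full span → s += 9 → s = 17.0000
seg 4 [84.3°–209.1°] cycloidal, h=7: full span → s += 7 → s = 24.0000
seg 5 [209.1°–245.8°] uniform, h=5: θ=216.7° here. β=7.6, B=36.7. 5·7.6/36.7 = 1.0354 → s = 25.0354

25.0354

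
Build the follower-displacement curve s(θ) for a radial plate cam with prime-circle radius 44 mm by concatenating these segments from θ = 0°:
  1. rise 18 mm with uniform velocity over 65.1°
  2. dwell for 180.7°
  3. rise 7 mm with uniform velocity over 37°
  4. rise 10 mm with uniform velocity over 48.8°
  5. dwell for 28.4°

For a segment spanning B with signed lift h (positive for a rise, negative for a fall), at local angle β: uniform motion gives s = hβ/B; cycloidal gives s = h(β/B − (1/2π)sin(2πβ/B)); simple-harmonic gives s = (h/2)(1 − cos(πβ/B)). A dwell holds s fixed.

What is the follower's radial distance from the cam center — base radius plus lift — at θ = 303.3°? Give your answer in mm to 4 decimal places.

seg 1 [0°–65.1°] uniform, h=18: full span → s += 18 → s = 18.0000
seg 2 [65.1°–245.8°] dwell: s stays 18.0000
seg 3 [245.8°–282.8°] uniform, h=7: full span → s += 7 → s = 25.0000
seg 4 [282.8°–331.6°] uniform, h=10: θ=303.3° here. β=20.5, B=48.8. 10·20.5/48.8 = 4.2008 → s = 29.2008
radial distance = base radius + s = 44 + 29.2008 = 73.2008

73.2008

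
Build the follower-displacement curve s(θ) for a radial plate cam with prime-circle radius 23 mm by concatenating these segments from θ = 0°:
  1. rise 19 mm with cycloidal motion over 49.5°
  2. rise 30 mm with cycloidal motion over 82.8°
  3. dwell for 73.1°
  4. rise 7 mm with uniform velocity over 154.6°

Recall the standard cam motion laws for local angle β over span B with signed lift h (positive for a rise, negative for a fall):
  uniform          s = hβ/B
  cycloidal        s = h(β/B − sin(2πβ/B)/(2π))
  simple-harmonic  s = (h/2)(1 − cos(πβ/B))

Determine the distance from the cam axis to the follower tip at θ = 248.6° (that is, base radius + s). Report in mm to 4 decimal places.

seg 1 [0°–49.5°] cycloidal, h=19: full span → s += 19 → s = 19.0000
seg 2 [49.5°–132.3°] cycloidal, h=30: full span → s += 30 → s = 49.0000
seg 3 [132.3°–205.4°] dwell: s stays 49.0000
seg 4 [205.4°–360°] uniform, h=7: θ=248.6° here. β=43.2, B=154.6. 7·43.2/154.6 = 1.9560 → s = 50.9560
radial distance = base radius + s = 23 + 50.9560 = 73.9560

73.9560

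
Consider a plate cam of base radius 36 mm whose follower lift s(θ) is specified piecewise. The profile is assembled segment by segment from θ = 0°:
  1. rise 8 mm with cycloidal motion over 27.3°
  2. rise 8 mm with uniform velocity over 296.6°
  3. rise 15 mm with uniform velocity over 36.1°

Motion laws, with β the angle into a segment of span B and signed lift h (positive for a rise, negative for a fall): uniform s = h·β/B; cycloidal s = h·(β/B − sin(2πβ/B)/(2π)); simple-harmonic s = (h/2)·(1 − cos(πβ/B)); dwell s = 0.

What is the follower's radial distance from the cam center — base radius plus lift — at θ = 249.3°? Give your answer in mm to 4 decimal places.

seg 1 [0°–27.3°] cycloidal, h=8: full span → s += 8 → s = 8.0000
seg 2 [27.3°–323.9°] uniform, h=8: θ=249.3° here. β=222, B=296.6. 8·222/296.6 = 5.9879 → s = 13.9879
radial distance = base radius + s = 36 + 13.9879 = 49.9879

49.9879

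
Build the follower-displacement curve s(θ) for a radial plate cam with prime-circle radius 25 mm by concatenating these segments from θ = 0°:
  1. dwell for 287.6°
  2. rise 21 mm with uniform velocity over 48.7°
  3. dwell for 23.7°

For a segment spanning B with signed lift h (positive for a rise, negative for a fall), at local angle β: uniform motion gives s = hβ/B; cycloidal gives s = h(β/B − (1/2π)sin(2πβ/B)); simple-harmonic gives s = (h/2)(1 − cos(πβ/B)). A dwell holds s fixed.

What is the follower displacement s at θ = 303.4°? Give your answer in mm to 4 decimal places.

seg 1 [0°–287.6°] dwell: s stays 0.0000
seg 2 [287.6°–336.3°] uniform, h=21: θ=303.4° here. β=15.8, B=48.7. 21·15.8/48.7 = 6.8131 → s = 6.8131

6.8131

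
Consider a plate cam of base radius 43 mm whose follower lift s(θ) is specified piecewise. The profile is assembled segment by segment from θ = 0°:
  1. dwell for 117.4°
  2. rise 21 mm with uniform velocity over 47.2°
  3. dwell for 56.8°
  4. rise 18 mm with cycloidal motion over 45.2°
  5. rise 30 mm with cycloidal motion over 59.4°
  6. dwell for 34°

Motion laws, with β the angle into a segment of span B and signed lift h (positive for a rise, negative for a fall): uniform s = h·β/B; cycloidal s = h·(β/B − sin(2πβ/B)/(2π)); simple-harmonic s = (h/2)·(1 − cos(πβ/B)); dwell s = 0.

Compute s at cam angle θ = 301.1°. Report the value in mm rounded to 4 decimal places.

seg 1 [0°–117.4°] dwell: s stays 0.0000
seg 2 [117.4°–164.6°] uniform, h=21: full span → s += 21 → s = 21.0000
seg 3 [164.6°–221.4°] dwell: s stays 21.0000
seg 4 [221.4°–266.6°] cycloidal, h=18: full span → s += 18 → s = 39.0000
seg 5 [266.6°–326°] cycloidal, h=30: θ=301.1° here. β=34.5, B=59.4. 30·(0.5808 − sin(2π·0.5808)/(2π)) = 19.7457 → s = 58.7457

58.7457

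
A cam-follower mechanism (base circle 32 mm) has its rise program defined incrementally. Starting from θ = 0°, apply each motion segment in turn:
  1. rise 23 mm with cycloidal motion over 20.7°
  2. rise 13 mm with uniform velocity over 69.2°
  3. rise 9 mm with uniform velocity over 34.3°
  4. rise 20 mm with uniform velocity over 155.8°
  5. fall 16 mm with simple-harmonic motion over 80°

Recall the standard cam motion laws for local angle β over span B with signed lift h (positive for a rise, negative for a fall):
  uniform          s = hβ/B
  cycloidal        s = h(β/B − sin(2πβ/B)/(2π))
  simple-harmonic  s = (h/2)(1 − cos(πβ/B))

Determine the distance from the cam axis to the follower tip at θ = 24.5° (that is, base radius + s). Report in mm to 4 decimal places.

seg 1 [0°–20.7°] cycloidal, h=23: full span → s += 23 → s = 23.0000
seg 2 [20.7°–89.9°] uniform, h=13: θ=24.5° here. β=3.8, B=69.2. 13·3.8/69.2 = 0.7139 → s = 23.7139
radial distance = base radius + s = 32 + 23.7139 = 55.7139

55.7139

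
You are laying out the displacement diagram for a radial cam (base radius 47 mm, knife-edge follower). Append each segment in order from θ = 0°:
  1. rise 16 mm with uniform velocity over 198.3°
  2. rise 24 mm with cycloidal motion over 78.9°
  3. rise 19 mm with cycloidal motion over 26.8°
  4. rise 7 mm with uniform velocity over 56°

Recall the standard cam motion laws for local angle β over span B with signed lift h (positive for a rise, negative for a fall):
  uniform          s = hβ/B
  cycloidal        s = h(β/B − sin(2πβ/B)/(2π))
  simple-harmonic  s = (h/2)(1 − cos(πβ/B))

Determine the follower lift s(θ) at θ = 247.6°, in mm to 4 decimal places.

seg 1 [0°–198.3°] uniform, h=16: full span → s += 16 → s = 16.0000
seg 2 [198.3°–277.2°] cycloidal, h=24: θ=247.6° here. β=49.3, B=78.9. 24·(0.6248 − sin(2π·0.6248)/(2π)) = 17.6945 → s = 33.6945

33.6945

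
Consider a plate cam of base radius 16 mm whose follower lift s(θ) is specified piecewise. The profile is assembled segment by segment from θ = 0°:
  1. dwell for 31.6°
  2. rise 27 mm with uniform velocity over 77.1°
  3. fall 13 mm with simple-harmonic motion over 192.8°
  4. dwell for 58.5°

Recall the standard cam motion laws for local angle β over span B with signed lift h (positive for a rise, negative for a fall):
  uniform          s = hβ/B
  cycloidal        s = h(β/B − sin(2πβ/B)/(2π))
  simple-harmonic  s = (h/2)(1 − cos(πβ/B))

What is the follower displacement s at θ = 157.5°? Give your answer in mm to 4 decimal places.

seg 1 [0°–31.6°] dwell: s stays 0.0000
seg 2 [31.6°–108.7°] uniform, h=27: full span → s += 27 → s = 27.0000
seg 3 [108.7°–301.5°] simple-harmonic, h=-13: θ=157.5° here. β=48.8, B=192.8. -13/2·(1 − cos(π·0.2531)) = -1.9490 → s = 25.0510

25.0510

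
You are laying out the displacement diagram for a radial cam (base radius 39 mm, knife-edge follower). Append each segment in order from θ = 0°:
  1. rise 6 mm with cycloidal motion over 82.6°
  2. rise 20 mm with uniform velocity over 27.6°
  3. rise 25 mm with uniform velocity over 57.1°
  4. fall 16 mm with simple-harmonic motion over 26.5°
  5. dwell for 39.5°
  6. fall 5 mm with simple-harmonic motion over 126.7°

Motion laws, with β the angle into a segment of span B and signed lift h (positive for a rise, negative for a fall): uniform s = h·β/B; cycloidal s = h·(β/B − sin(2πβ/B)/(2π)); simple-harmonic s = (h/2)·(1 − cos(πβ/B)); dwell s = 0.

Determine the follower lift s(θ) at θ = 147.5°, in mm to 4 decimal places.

seg 1 [0°–82.6°] cycloidal, h=6: full span → s += 6 → s = 6.0000
seg 2 [82.6°–110.2°] uniform, h=20: full span → s += 20 → s = 26.0000
seg 3 [110.2°–167.3°] uniform, h=25: θ=147.5° here. β=37.3, B=57.1. 25·37.3/57.1 = 16.3310 → s = 42.3310

42.3310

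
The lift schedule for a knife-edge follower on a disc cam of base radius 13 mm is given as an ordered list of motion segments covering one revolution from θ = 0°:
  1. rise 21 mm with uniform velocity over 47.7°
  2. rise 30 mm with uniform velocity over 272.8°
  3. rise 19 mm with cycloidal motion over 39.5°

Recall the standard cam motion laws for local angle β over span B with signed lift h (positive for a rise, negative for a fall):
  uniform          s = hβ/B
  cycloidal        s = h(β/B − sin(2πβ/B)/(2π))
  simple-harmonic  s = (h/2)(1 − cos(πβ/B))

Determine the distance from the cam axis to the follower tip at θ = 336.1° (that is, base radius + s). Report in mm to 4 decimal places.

seg 1 [0°–47.7°] uniform, h=21: full span → s += 21 → s = 21.0000
seg 2 [47.7°–320.5°] uniform, h=30: full span → s += 30 → s = 51.0000
seg 3 [320.5°–360°] cycloidal, h=19: θ=336.1° here. β=15.6, B=39.5. 19·(0.3949 − sin(2π·0.3949)/(2π)) = 5.6495 → s = 56.6495
radial distance = base radius + s = 13 + 56.6495 = 69.6495

69.6495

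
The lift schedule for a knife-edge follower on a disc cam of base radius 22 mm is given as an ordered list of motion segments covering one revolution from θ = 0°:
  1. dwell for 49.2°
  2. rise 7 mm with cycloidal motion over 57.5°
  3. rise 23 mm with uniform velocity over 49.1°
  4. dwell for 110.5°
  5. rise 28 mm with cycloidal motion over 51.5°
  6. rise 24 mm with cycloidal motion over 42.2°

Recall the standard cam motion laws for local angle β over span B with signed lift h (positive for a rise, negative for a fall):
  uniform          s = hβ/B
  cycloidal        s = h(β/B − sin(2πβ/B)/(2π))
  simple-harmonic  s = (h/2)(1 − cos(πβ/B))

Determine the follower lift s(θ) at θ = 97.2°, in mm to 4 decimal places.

seg 1 [0°–49.2°] dwell: s stays 0.0000
seg 2 [49.2°–106.7°] cycloidal, h=7: θ=97.2° here. β=48, B=57.5. 7·(0.8348 − sin(2π·0.8348)/(2π)) = 6.8032 → s = 6.8032

6.8032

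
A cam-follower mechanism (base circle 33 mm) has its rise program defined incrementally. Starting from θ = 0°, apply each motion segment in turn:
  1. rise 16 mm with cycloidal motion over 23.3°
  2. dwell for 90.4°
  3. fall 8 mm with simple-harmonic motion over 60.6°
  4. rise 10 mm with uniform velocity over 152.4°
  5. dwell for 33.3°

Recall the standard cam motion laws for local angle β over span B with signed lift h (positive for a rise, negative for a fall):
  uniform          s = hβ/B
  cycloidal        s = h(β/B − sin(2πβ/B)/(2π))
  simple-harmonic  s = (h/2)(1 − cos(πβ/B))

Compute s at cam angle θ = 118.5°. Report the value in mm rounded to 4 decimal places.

seg 1 [0°–23.3°] cycloidal, h=16: full span → s += 16 → s = 16.0000
seg 2 [23.3°–113.7°] dwell: s stays 16.0000
seg 3 [113.7°–174.3°] simple-harmonic, h=-8: θ=118.5° here. β=4.8, B=60.6. -8/2·(1 − cos(π·0.0792)) = -0.1232 → s = 15.8768

15.8768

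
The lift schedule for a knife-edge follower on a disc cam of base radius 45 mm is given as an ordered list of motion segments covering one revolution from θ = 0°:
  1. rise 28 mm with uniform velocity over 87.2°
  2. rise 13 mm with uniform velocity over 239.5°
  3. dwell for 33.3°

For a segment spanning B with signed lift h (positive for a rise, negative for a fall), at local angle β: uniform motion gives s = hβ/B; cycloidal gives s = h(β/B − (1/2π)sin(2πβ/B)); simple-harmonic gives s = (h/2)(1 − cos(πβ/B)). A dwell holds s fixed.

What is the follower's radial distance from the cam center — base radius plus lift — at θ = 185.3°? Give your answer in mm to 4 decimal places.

seg 1 [0°–87.2°] uniform, h=28: full span → s += 28 → s = 28.0000
seg 2 [87.2°–326.7°] uniform, h=13: θ=185.3° here. β=98.1, B=239.5. 13·98.1/239.5 = 5.3248 → s = 33.3248
radial distance = base radius + s = 45 + 33.3248 = 78.3248

78.3248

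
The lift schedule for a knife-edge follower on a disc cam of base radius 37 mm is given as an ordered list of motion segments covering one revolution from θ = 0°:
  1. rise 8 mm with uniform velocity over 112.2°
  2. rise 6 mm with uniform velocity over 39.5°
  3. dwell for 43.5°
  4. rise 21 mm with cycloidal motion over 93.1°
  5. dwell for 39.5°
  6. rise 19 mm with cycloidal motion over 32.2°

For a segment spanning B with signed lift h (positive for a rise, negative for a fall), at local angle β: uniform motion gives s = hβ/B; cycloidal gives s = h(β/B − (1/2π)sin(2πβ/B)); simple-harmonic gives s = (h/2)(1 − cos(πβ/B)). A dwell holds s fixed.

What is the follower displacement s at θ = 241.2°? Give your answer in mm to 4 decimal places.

seg 1 [0°–112.2°] uniform, h=8: full span → s += 8 → s = 8.0000
seg 2 [112.2°–151.7°] uniform, h=6: full span → s += 6 → s = 14.0000
seg 3 [151.7°–195.2°] dwell: s stays 14.0000
seg 4 [195.2°–288.3°] cycloidal, h=21: θ=241.2° here. β=46, B=93.1. 21·(0.4941 − sin(2π·0.4941)/(2π)) = 10.2519 → s = 24.2519

24.2519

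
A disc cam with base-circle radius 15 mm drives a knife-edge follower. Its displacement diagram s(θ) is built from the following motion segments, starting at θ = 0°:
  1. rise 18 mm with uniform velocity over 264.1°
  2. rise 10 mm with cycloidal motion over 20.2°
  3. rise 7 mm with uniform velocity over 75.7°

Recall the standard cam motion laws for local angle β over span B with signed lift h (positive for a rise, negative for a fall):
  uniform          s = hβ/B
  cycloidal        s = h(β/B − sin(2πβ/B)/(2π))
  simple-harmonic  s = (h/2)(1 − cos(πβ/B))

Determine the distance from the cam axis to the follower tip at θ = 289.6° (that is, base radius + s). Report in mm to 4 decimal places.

seg 1 [0°–264.1°] uniform, h=18: full span → s += 18 → s = 18.0000
seg 2 [264.1°–284.3°] cycloidal, h=10: full span → s += 10 → s = 28.0000
seg 3 [284.3°–360°] uniform, h=7: θ=289.6° here. β=5.3, B=75.7. 7·5.3/75.7 = 0.4901 → s = 28.4901
radial distance = base radius + s = 15 + 28.4901 = 43.4901

43.4901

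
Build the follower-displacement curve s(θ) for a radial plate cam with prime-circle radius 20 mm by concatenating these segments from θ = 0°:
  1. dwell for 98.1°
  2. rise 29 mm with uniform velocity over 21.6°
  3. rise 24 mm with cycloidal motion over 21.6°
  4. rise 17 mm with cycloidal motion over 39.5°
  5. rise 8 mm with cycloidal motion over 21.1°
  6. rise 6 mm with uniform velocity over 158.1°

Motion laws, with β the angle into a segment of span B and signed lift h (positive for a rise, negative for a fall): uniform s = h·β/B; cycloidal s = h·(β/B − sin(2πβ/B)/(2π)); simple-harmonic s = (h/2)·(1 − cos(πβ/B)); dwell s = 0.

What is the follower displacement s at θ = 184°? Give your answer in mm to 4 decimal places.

seg 1 [0°–98.1°] dwell: s stays 0.0000
seg 2 [98.1°–119.7°] uniform, h=29: full span → s += 29 → s = 29.0000
seg 3 [119.7°–141.3°] cycloidal, h=24: full span → s += 24 → s = 53.0000
seg 4 [141.3°–180.8°] cycloidal, h=17: full span → s += 17 → s = 70.0000
seg 5 [180.8°–201.9°] cycloidal, h=8: θ=184° here. β=3.2, B=21.1. 8·(0.1517 − sin(2π·0.1517)/(2π)) = 0.1755 → s = 70.1755

70.1755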